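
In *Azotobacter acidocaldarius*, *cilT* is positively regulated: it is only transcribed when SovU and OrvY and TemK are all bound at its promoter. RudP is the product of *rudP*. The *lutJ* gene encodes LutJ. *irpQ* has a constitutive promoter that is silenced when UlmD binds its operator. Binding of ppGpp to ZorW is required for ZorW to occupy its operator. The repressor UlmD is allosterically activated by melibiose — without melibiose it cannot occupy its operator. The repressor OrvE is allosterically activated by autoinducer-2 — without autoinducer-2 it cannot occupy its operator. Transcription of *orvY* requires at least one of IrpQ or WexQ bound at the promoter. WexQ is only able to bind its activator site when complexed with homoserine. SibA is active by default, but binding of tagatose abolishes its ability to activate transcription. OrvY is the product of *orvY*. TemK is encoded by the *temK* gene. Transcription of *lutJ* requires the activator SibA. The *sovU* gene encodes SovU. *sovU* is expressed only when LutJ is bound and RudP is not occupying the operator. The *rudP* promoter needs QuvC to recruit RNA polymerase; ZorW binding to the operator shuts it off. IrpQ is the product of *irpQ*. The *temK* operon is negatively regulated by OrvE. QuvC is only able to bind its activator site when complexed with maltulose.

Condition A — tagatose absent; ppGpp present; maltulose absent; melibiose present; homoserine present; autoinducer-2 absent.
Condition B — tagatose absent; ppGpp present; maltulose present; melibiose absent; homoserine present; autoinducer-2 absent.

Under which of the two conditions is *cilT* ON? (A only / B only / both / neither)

Condition A:
Tagatose is absent, so SibA is active.
No repressor is bound and SibA is active, so *lutJ* is transcribed.
So LutJ is produced and active.
ppGpp is present, so ZorW is active.
Maltulose is absent, so QuvC is inactive.
With repressor ZorW bound, *rudP* is not transcribed.
So RudP is not produced.
No repressor is bound and LutJ is active, so *sovU* is transcribed.
So SovU is produced and active.
Melibiose is present, so UlmD is active.
With repressor UlmD bound, *irpQ* is not transcribed.
So IrpQ is not produced.
Homoserine is present, so WexQ is active.
Activator WexQ is present, so *orvY* is transcribed.
So OrvY is produced and active.
Autoinducer-2 is absent, so OrvE is inactive.
With no repressor bound, *temK* is transcribed.
So TemK is produced and active.
No repressor is bound and SovU and OrvY and TemK are active, so *cilT* is transcribed.
→ *cilT* is ON in A.
Condition B:
Tagatose is absent, so SibA is active.
No repressor is bound and SibA is active, so *lutJ* is transcribed.
So LutJ is produced and active.
ppGpp is present, so ZorW is active.
Maltulose is present, so QuvC is active.
With repressor ZorW bound, *rudP* is not transcribed.
So RudP is not produced.
No repressor is bound and LutJ is active, so *sovU* is transcribed.
So SovU is produced and active.
Melibiose is absent, so UlmD is inactive.
With no repressor bound, *irpQ* is transcribed.
So IrpQ is produced and active.
Homoserine is present, so WexQ is active.
Activator IrpQ is present, so *orvY* is transcribed.
So OrvY is produced and active.
Autoinducer-2 is absent, so OrvE is inactive.
With no repressor bound, *temK* is transcribed.
So TemK is produced and active.
No repressor is bound and SovU and OrvY and TemK are active, so *cilT* is transcribed.
→ *cilT* is ON in B.

both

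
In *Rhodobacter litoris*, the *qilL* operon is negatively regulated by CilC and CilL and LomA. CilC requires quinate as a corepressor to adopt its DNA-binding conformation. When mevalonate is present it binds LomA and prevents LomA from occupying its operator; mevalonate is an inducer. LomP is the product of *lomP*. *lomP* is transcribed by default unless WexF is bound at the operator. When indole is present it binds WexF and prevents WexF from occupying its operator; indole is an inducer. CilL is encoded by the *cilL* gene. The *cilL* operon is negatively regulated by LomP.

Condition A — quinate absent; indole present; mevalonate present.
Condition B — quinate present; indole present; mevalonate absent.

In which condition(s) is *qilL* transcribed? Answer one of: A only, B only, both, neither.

A only

Condition A:
Quinate is absent, so CilC is inactive.
Indole is present, so WexF is inactive.
With no repressor bound, *lomP* is transcribed.
So LomP is produced and active.
With repressor LomP bound, *cilL* is not transcribed.
So CilL is not produced.
Mevalonate is present, so LomA is inactive.
With no repressor bound, *qilL* is transcribed.
→ *qilL* is ON in A.
Condition B:
Quinate is present, so CilC is active.
Indole is present, so WexF is inactive.
With no repressor bound, *lomP* is transcribed.
So LomP is produced and active.
With repressor LomP bound, *cilL* is not transcribed.
So CilL is not produced.
Mevalonate is absent, so LomA is active.
With repressor CilC bound, *qilL* is not transcribed.
→ *qilL* is OFF in B.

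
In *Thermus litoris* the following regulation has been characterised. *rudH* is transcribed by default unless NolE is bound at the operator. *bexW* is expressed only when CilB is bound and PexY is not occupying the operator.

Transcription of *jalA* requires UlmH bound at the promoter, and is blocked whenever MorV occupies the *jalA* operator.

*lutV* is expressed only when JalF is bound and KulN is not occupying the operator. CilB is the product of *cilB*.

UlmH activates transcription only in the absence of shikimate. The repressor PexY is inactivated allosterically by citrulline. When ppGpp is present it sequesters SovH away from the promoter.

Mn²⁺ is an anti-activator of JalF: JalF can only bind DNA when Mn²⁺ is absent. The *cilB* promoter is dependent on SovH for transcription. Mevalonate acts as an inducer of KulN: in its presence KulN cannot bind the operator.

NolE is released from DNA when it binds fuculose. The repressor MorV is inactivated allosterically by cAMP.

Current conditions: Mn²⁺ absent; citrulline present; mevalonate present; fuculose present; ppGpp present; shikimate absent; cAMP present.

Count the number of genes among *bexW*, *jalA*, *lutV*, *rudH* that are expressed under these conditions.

3

Citrulline is present, so PexY is inactive.
ppGpp is present, so SovH is inactive.
Required activator SovH is absent, so *cilB* is not transcribed.
So CilB is not produced.
Required activator CilB is absent, so *bexW* is not transcribed.
→ *bexW* is OFF.
cAMP is present, so MorV is inactive.
Shikimate is absent, so UlmH is active.
No repressor is bound and UlmH is active, so *jalA* is transcribed.
→ *jalA* is ON.
Mevalonate is present, so KulN is inactive.
Mn²⁺ is absent, so JalF is active.
No repressor is bound and JalF is active, so *lutV* is transcribed.
→ *lutV* is ON.
Fuculose is present, so NolE is inactive.
With no repressor bound, *rudH* is transcribed.
→ *rudH* is ON.
3 of the 4 genes are transcribed.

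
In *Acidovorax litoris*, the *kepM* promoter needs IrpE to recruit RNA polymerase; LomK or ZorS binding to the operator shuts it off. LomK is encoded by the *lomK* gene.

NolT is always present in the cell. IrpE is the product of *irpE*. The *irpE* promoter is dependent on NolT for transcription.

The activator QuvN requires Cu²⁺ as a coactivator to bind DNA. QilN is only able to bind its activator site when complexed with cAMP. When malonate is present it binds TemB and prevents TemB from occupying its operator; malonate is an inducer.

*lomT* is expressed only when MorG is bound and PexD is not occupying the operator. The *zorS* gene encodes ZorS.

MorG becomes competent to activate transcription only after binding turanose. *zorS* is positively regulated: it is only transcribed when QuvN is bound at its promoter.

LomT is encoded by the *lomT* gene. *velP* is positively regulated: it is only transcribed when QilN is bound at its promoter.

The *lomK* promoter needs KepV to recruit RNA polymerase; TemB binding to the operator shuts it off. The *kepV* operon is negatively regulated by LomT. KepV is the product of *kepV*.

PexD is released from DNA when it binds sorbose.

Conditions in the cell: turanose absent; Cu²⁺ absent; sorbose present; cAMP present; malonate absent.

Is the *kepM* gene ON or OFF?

ON

Malonate is absent, so TemB is active.
Sorbose is present, so PexD is inactive.
Turanose is absent, so MorG is inactive.
Required activator MorG is absent, so *lomT* is not transcribed.
So LomT is not produced.
With no repressor bound, *kepV* is transcribed.
So KepV is produced and active.
With repressor TemB bound, *lomK* is not transcribed.
So LomK is not produced.
NolT is produced constitutively and is active.
No repressor is bound and NolT is active, so *irpE* is transcribed.
So IrpE is produced and active.
Cu²⁺ is absent, so QuvN is inactive.
Required activator QuvN is absent, so *zorS* is not transcribed.
So ZorS is not produced.
No repressor is bound and IrpE is active, so *kepM* is transcribed.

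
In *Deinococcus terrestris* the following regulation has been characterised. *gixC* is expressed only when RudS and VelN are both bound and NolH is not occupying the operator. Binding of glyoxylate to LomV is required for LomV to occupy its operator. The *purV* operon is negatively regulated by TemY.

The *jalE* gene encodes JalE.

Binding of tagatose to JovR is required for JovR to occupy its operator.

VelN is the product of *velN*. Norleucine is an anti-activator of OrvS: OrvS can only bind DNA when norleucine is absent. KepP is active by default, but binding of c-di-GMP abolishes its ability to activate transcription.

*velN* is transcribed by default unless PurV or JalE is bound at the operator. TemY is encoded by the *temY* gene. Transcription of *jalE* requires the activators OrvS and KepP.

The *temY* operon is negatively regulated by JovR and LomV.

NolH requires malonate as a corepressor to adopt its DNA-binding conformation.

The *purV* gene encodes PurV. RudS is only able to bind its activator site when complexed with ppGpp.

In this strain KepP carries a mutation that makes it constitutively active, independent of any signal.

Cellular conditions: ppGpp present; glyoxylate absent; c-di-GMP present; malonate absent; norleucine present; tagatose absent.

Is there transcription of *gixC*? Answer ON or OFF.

ppGpp is present, so RudS is active.
Malonate is absent, so NolH is inactive.
Tagatose is absent, so JovR is inactive.
Glyoxylate is absent, so LomV is inactive.
With no repressor bound, *temY* is transcribed.
So TemY is produced and active.
With repressor TemY bound, *purV* is not transcribed.
So PurV is not produced.
Norleucine is present, so OrvS is inactive.
KepP is constitutively active in this strain.
Required activator OrvS is absent, so *jalE* is not transcribed.
So JalE is not produced.
With no repressor bound, *velN* is transcribed.
So VelN is produced and active.
No repressor is bound and RudS and VelN are active, so *gixC* is transcribed.

ON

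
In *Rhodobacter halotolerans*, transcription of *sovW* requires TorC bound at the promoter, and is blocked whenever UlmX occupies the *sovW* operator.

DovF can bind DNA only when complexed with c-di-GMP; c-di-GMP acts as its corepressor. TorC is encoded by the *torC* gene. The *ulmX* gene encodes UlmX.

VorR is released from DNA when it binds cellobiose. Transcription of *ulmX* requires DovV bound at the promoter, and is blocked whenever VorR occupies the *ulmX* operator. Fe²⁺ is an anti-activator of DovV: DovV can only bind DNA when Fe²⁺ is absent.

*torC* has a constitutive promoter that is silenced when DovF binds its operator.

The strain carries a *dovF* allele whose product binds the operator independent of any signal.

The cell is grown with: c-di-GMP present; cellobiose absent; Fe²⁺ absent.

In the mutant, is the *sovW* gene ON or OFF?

OFF

DovF is constitutively active in this strain.
With repressor DovF bound, *torC* is not transcribed.
So TorC is not produced.
Fe²⁺ is absent, so DovV is active.
Cellobiose is absent, so VorR is active.
With repressor VorR bound, *ulmX* is not transcribed.
So UlmX is not produced.
Required activator TorC is absent, so *sovW* is not transcribed.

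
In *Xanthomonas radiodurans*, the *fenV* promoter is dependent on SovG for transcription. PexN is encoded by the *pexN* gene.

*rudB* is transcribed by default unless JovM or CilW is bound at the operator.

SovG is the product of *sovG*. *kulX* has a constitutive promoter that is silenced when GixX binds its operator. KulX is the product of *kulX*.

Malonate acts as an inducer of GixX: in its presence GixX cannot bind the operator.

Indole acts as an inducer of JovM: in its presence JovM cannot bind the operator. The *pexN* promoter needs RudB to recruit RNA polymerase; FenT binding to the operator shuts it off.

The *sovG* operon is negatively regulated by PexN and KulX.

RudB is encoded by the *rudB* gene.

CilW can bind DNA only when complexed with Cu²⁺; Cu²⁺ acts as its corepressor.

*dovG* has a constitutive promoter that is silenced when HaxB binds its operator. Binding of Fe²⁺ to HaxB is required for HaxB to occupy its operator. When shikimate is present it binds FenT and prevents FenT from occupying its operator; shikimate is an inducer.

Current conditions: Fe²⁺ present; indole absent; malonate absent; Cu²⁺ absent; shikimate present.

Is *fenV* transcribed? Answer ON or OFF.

ON

Indole is absent, so JovM is active.
Cu²⁺ is absent, so CilW is inactive.
With repressor JovM bound, *rudB* is not transcribed.
So RudB is not produced.
Shikimate is present, so FenT is inactive.
Required activator RudB is absent, so *pexN* is not transcribed.
So PexN is not produced.
Malonate is absent, so GixX is active.
With repressor GixX bound, *kulX* is not transcribed.
So KulX is not produced.
With no repressor bound, *sovG* is transcribed.
So SovG is produced and active.
No repressor is bound and SovG is active, so *fenV* is transcribed.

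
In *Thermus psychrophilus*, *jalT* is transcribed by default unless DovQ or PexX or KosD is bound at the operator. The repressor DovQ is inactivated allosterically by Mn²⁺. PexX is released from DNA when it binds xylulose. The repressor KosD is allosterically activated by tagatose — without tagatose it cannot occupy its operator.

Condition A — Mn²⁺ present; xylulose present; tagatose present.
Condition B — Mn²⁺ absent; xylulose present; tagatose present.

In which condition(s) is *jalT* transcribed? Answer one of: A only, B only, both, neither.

neither

Condition A:
Mn²⁺ is present, so DovQ is inactive.
Xylulose is present, so PexX is inactive.
Tagatose is present, so KosD is active.
With repressor KosD bound, *jalT* is not transcribed.
→ *jalT* is OFF in A.
Condition B:
Mn²⁺ is absent, so DovQ is active.
Xylulose is present, so PexX is inactive.
Tagatose is present, so KosD is active.
With repressor DovQ bound, *jalT* is not transcribed.
→ *jalT* is OFF in B.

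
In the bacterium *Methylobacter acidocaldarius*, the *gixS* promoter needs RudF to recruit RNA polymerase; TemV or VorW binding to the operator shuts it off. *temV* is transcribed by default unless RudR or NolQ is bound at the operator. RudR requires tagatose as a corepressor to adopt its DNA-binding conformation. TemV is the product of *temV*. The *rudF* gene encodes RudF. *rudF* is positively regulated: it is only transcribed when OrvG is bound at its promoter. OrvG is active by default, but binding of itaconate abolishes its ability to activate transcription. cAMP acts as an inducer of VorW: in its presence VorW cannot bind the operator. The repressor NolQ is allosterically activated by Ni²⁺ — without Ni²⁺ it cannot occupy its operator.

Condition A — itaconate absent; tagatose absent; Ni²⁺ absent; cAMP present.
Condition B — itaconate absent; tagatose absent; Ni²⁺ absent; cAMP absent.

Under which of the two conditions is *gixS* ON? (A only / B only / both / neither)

neither

Condition A:
Itaconate is absent, so OrvG is active.
No repressor is bound and OrvG is active, so *rudF* is transcribed.
So RudF is produced and active.
Tagatose is absent, so RudR is inactive.
Ni²⁺ is absent, so NolQ is inactive.
With no repressor bound, *temV* is transcribed.
So TemV is produced and active.
cAMP is present, so VorW is inactive.
With repressor TemV bound, *gixS* is not transcribed.
→ *gixS* is OFF in A.
Condition B:
Itaconate is absent, so OrvG is active.
No repressor is bound and OrvG is active, so *rudF* is transcribed.
So RudF is produced and active.
Tagatose is absent, so RudR is inactive.
Ni²⁺ is absent, so NolQ is inactive.
With no repressor bound, *temV* is transcribed.
So TemV is produced and active.
cAMP is absent, so VorW is active.
With repressor TemV bound, *gixS* is not transcribed.
→ *gixS* is OFF in B.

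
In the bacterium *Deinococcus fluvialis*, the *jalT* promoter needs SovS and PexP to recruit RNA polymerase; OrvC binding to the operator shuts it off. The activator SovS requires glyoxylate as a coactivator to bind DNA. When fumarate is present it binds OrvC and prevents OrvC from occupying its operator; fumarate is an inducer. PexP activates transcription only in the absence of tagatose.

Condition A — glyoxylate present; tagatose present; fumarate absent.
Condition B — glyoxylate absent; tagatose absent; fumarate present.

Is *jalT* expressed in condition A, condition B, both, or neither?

Condition A:
Glyoxylate is present, so SovS is active.
Tagatose is present, so PexP is inactive.
Fumarate is absent, so OrvC is active.
With repressor OrvC bound, *jalT* is not transcribed.
→ *jalT* is OFF in A.
Condition B:
Glyoxylate is absent, so SovS is inactive.
Tagatose is absent, so PexP is active.
Fumarate is present, so OrvC is inactive.
Required activator SovS is absent, so *jalT* is not transcribed.
→ *jalT* is OFF in B.

neither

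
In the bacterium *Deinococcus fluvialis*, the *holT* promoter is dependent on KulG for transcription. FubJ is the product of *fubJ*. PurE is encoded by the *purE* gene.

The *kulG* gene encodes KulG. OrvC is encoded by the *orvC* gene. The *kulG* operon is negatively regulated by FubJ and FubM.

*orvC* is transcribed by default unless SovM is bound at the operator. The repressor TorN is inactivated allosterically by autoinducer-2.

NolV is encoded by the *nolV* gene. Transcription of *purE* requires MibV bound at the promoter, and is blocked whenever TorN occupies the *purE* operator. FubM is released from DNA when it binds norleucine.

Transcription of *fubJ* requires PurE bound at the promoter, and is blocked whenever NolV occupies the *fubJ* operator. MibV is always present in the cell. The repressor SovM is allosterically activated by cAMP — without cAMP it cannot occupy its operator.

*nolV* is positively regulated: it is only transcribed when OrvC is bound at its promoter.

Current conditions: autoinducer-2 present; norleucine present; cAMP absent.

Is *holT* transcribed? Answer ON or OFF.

ON

cAMP is absent, so SovM is inactive.
With no repressor bound, *orvC* is transcribed.
So OrvC is produced and active.
No repressor is bound and OrvC is active, so *nolV* is transcribed.
So NolV is produced and active.
MibV is produced constitutively and is active.
Autoinducer-2 is present, so TorN is inactive.
No repressor is bound and MibV is active, so *purE* is transcribed.
So PurE is produced and active.
With repressor NolV bound, *fubJ* is not transcribed.
So FubJ is not produced.
Norleucine is present, so FubM is inactive.
With no repressor bound, *kulG* is transcribed.
So KulG is produced and active.
No repressor is bound and KulG is active, so *holT* is transcribed.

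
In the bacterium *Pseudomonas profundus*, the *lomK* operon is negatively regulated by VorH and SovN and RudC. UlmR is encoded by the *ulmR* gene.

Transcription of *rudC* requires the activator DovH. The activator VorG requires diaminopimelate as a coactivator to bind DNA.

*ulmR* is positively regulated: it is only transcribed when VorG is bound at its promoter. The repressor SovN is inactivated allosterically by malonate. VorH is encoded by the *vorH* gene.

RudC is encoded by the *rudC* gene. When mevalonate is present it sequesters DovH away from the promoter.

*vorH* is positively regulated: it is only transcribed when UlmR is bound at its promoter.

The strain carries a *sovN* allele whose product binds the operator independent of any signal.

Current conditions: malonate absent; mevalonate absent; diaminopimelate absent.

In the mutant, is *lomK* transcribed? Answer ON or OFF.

Diaminopimelate is absent, so VorG is inactive.
Required activator VorG is absent, so *ulmR* is not transcribed.
So UlmR is not produced.
Required activator UlmR is absent, so *vorH* is not transcribed.
So VorH is not produced.
SovN is constitutively active in this strain.
Mevalonate is absent, so DovH is active.
No repressor is bound and DovH is active, so *rudC* is transcribed.
So RudC is produced and active.
With repressor SovN bound, *lomK* is not transcribed.

OFF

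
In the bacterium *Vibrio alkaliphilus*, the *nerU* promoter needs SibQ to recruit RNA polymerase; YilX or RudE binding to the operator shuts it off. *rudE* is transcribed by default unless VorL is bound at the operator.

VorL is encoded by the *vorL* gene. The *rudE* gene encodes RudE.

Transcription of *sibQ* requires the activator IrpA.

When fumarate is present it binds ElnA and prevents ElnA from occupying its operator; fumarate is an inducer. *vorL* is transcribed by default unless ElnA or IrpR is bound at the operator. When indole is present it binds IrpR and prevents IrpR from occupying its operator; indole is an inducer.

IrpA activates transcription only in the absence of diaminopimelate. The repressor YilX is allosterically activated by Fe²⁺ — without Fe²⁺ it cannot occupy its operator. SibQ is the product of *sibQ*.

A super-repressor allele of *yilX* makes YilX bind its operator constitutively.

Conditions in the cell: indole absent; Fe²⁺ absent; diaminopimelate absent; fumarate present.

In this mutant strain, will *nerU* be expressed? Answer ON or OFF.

YilX is constitutively active in this strain.
Fumarate is present, so ElnA is inactive.
Indole is absent, so IrpR is active.
With repressor IrpR bound, *vorL* is not transcribed.
So VorL is not produced.
With no repressor bound, *rudE* is transcribed.
So RudE is produced and active.
Diaminopimelate is absent, so IrpA is active.
No repressor is bound and IrpA is active, so *sibQ* is transcribed.
So SibQ is produced and active.
With repressor YilX bound, *nerU* is not transcribed.

OFF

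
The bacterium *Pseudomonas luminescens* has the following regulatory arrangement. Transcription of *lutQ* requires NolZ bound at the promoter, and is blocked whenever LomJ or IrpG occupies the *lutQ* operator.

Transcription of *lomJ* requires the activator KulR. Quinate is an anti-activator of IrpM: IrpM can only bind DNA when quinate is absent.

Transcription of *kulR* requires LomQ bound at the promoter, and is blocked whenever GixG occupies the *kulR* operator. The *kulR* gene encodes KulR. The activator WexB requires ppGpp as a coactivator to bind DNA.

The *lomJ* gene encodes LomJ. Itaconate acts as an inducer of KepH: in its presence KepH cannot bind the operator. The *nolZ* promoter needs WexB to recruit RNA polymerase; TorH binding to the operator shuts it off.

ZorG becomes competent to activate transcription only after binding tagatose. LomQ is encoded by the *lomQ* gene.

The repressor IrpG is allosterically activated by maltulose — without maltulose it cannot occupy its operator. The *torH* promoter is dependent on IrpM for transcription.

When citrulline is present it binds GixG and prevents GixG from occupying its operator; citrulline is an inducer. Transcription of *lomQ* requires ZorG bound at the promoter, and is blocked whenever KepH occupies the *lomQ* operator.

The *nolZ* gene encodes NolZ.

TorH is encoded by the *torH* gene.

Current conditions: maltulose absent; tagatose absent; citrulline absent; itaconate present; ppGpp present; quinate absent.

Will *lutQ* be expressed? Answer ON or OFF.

ppGpp is present, so WexB is active.
Quinate is absent, so IrpM is active.
No repressor is bound and IrpM is active, so *torH* is transcribed.
So TorH is produced and active.
With repressor TorH bound, *nolZ* is not transcribed.
So NolZ is not produced.
Citrulline is absent, so GixG is active.
Tagatose is absent, so ZorG is inactive.
Itaconate is present, so KepH is inactive.
Required activator ZorG is absent, so *lomQ* is not transcribed.
So LomQ is not produced.
With repressor GixG bound, *kulR* is not transcribed.
So KulR is not produced.
Required activator KulR is absent, so *lomJ* is not transcribed.
So LomJ is not produced.
Maltulose is absent, so IrpG is inactive.
Required activator NolZ is absent, so *lutQ* is not transcribed.

OFF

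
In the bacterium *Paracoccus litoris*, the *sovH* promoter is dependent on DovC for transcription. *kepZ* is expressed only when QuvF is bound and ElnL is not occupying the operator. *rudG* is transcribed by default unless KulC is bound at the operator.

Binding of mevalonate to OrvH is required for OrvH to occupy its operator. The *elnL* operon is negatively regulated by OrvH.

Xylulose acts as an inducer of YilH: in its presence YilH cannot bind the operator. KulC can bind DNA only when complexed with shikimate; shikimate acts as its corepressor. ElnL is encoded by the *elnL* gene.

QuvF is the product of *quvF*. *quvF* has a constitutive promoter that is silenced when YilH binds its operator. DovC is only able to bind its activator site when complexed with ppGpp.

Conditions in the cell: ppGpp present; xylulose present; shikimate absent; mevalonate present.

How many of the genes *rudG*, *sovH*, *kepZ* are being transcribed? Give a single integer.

3

Shikimate is absent, so KulC is inactive.
With no repressor bound, *rudG* is transcribed.
→ *rudG* is ON.
ppGpp is present, so DovC is active.
No repressor is bound and DovC is active, so *sovH* is transcribed.
→ *sovH* is ON.
Mevalonate is present, so OrvH is active.
With repressor OrvH bound, *elnL* is not transcribed.
So ElnL is not produced.
Xylulose is present, so YilH is inactive.
With no repressor bound, *quvF* is transcribed.
So QuvF is produced and active.
No repressor is bound and QuvF is active, so *kepZ* is transcribed.
→ *kepZ* is ON.
3 of the 3 genes are transcribed.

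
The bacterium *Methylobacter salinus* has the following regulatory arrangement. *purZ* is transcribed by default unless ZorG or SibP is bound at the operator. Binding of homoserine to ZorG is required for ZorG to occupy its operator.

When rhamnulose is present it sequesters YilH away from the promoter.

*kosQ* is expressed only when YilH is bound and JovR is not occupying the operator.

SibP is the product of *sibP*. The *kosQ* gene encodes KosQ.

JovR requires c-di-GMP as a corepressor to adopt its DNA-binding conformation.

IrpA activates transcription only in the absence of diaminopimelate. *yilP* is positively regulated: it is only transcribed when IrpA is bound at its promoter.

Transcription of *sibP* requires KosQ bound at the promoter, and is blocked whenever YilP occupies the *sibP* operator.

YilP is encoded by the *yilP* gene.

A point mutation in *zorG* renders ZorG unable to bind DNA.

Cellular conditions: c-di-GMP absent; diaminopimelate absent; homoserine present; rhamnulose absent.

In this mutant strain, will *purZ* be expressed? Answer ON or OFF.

ON

ZorG is non-functional in this strain, so it has no effect.
Diaminopimelate is absent, so IrpA is active.
No repressor is bound and IrpA is active, so *yilP* is transcribed.
So YilP is produced and active.
c-di-GMP is absent, so JovR is inactive.
Rhamnulose is absent, so YilH is active.
No repressor is bound and YilH is active, so *kosQ* is transcribed.
So KosQ is produced and active.
With repressor YilP bound, *sibP* is not transcribed.
So SibP is not produced.
With no repressor bound, *purZ* is transcribed.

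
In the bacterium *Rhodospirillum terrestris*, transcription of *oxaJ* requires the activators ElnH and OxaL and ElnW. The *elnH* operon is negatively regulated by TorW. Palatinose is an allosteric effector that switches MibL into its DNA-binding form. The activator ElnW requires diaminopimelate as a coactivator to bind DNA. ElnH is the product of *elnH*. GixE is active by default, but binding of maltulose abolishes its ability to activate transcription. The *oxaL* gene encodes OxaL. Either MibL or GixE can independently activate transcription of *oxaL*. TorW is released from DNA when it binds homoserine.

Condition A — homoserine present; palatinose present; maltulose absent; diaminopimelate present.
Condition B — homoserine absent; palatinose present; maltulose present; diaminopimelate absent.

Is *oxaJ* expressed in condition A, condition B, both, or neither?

Condition A:
Homoserine is present, so TorW is inactive.
With no repressor bound, *elnH* is transcribed.
So ElnH is produced and active.
Palatinose is present, so MibL is active.
Maltulose is absent, so GixE is active.
Activator MibL is present, so *oxaL* is transcribed.
So OxaL is produced and active.
Diaminopimelate is present, so ElnW is active.
No repressor is bound and ElnH and OxaL and ElnW are active, so *oxaJ* is transcribed.
→ *oxaJ* is ON in A.
Condition B:
Homoserine is absent, so TorW is active.
With repressor TorW bound, *elnH* is not transcribed.
So ElnH is not produced.
Palatinose is present, so MibL is active.
Maltulose is present, so GixE is inactive.
Activator MibL is present, so *oxaL* is transcribed.
So OxaL is produced and active.
Diaminopimelate is absent, so ElnW is inactive.
Required activator ElnH is absent, so *oxaJ* is not transcribed.
→ *oxaJ* is OFF in B.

A only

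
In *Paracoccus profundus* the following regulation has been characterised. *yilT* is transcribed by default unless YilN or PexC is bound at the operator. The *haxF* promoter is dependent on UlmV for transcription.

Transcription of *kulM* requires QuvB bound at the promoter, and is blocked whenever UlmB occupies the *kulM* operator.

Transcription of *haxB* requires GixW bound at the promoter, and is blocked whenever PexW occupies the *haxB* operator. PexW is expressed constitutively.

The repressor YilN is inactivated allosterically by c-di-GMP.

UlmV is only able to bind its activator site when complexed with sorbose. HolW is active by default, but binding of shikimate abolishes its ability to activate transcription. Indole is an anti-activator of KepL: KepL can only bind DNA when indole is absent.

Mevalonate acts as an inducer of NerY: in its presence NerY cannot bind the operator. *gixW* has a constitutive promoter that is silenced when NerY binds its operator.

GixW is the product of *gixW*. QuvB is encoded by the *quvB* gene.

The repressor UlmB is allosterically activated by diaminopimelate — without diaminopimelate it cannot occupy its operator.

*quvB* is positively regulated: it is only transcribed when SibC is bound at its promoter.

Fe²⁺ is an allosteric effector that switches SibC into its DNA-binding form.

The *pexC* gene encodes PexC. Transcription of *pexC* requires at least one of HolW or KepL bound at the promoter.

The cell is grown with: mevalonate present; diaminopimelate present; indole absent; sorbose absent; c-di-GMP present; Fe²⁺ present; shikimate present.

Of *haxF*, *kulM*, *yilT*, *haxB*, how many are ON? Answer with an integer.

0

Sorbose is absent, so UlmV is inactive.
Required activator UlmV is absent, so *haxF* is not transcribed.
→ *haxF* is OFF.
Fe²⁺ is present, so SibC is active.
No repressor is bound and SibC is active, so *quvB* is transcribed.
So QuvB is produced and active.
Diaminopimelate is present, so UlmB is active.
With repressor UlmB bound, *kulM* is not transcribed.
→ *kulM* is OFF.
c-di-GMP is present, so YilN is inactive.
Shikimate is present, so HolW is inactive.
Indole is absent, so KepL is active.
Activator KepL is present, so *pexC* is transcribed.
So PexC is produced and active.
With repressor PexC bound, *yilT* is not transcribed.
→ *yilT* is OFF.
Mevalonate is present, so NerY is inactive.
With no repressor bound, *gixW* is transcribed.
So GixW is produced and active.
PexW is produced constitutively and is active.
With repressor PexW bound, *haxB* is not transcribed.
→ *haxB* is OFF.
0 of the 4 genes are transcribed.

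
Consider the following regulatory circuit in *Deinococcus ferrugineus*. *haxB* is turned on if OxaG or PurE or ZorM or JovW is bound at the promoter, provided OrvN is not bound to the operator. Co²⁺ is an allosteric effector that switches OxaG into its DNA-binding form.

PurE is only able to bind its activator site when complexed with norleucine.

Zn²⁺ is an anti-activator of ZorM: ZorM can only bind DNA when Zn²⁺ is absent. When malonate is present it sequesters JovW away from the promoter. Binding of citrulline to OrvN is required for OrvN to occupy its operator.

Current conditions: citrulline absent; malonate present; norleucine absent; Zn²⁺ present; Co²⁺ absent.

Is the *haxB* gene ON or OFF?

OFF

Co²⁺ is absent, so OxaG is inactive.
Norleucine is absent, so PurE is inactive.
Zn²⁺ is present, so ZorM is inactive.
Malonate is present, so JovW is inactive.
Citrulline is absent, so OrvN is inactive.
No activator is available at the *haxB* promoter, so *haxB* is not transcribed.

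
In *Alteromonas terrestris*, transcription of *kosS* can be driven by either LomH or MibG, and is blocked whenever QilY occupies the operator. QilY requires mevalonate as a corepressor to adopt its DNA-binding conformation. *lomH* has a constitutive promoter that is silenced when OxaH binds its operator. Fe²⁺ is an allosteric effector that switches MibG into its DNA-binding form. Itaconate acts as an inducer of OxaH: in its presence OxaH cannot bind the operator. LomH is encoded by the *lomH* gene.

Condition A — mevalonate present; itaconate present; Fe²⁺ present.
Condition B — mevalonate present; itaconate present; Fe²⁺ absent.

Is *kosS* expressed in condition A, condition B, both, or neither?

Condition A:
Mevalonate is present, so QilY is active.
Itaconate is present, so OxaH is inactive.
With no repressor bound, *lomH* is transcribed.
So LomH is produced and active.
Fe²⁺ is present, so MibG is active.
With repressor QilY bound, *kosS* is not transcribed.
→ *kosS* is OFF in A.
Condition B:
Mevalonate is present, so QilY is active.
Itaconate is present, so OxaH is inactive.
With no repressor bound, *lomH* is transcribed.
So LomH is produced and active.
Fe²⁺ is absent, so MibG is inactive.
With repressor QilY bound, *kosS* is not transcribed.
→ *kosS* is OFF in B.

neither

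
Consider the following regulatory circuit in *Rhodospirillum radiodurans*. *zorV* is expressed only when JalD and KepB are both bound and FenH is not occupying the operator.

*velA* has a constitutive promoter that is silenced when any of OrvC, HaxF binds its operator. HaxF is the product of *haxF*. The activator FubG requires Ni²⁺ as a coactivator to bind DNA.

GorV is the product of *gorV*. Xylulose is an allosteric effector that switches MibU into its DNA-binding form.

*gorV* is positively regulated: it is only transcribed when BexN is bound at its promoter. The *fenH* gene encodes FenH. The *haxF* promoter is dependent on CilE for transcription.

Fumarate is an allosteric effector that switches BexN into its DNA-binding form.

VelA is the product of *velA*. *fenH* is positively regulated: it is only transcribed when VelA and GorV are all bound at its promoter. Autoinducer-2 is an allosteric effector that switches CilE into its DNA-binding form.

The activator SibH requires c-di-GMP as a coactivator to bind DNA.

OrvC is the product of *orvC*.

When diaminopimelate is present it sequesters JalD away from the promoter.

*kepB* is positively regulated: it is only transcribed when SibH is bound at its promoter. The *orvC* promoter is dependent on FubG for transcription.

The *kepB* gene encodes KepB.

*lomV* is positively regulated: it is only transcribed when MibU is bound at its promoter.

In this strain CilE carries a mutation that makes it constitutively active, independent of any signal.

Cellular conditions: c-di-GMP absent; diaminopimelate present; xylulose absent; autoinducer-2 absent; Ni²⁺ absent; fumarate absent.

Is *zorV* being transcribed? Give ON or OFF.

Ni²⁺ is absent, so FubG is inactive.
Required activator FubG is absent, so *orvC* is not transcribed.
So OrvC is not produced.
CilE is constitutively active in this strain.
No repressor is bound and CilE is active, so *haxF* is transcribed.
So HaxF is produced and active.
With repressor HaxF bound, *velA* is not transcribed.
So VelA is not produced.
Fumarate is absent, so BexN is inactive.
Required activator BexN is absent, so *gorV* is not transcribed.
So GorV is not produced.
Required activator VelA is absent, so *fenH* is not transcribed.
So FenH is not produced.
Diaminopimelate is present, so JalD is inactive.
c-di-GMP is absent, so SibH is inactive.
Required activator SibH is absent, so *kepB* is not transcribed.
So KepB is not produced.
Required activator JalD is absent, so *zorV* is not transcribed.

OFF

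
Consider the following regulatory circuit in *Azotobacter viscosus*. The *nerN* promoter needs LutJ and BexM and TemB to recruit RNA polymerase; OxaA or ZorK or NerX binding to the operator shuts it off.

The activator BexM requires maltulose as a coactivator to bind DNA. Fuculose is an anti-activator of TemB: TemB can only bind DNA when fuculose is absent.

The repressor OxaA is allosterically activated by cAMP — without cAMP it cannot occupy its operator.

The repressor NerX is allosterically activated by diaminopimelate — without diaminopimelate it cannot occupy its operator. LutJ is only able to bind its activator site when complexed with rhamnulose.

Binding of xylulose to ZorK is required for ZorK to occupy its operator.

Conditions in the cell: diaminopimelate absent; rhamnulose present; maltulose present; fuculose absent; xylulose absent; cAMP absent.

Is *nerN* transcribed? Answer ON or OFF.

ON

cAMP is absent, so OxaA is inactive.
Rhamnulose is present, so LutJ is active.
Maltulose is present, so BexM is active.
Fuculose is absent, so TemB is active.
Xylulose is absent, so ZorK is inactive.
Diaminopimelate is absent, so NerX is inactive.
No repressor is bound and LutJ and BexM and TemB are active, so *nerN* is transcribed.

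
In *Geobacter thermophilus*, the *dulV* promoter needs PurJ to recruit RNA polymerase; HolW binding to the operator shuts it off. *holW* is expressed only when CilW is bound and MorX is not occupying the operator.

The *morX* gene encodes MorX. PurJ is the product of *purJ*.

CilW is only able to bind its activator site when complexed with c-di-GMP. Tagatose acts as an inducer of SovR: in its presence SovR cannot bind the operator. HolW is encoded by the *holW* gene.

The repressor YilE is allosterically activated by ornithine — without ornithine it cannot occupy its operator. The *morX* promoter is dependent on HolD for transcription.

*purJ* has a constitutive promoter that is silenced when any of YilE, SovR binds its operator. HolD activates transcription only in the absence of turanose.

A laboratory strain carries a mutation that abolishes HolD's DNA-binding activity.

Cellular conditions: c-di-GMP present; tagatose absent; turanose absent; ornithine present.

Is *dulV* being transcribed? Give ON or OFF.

OFF

Ornithine is present, so YilE is active.
Tagatose is absent, so SovR is active.
With repressor YilE bound, *purJ* is not transcribed.
So PurJ is not produced.
HolD is non-functional in this strain, so it has no effect.
Required activator HolD is absent, so *morX* is not transcribed.
So MorX is not produced.
c-di-GMP is present, so CilW is active.
No repressor is bound and CilW is active, so *holW* is transcribed.
So HolW is produced and active.
With repressor HolW bound, *dulV* is not transcribed.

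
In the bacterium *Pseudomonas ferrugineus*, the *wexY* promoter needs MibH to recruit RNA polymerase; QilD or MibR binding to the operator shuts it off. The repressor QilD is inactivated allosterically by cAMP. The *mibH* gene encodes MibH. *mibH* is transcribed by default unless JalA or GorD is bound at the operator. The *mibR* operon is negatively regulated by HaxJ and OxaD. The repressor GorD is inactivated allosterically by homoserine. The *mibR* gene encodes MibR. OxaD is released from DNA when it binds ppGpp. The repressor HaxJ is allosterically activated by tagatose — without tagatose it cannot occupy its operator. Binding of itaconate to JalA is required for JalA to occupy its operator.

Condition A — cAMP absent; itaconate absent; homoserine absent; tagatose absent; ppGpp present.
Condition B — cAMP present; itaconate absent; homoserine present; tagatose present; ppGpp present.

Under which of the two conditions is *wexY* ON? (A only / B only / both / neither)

Condition A:
cAMP is absent, so QilD is active.
Itaconate is absent, so JalA is inactive.
Homoserine is absent, so GorD is active.
With repressor GorD bound, *mibH* is not transcribed.
So MibH is not produced.
Tagatose is absent, so HaxJ is inactive.
ppGpp is present, so OxaD is inactive.
With no repressor bound, *mibR* is transcribed.
So MibR is produced and active.
With repressor QilD bound, *wexY* is not transcribed.
→ *wexY* is OFF in A.
Condition B:
cAMP is present, so QilD is inactive.
Itaconate is absent, so JalA is inactive.
Homoserine is present, so GorD is inactive.
With no repressor bound, *mibH* is transcribed.
So MibH is produced and active.
Tagatose is present, so HaxJ is active.
ppGpp is present, so OxaD is inactive.
With repressor HaxJ bound, *mibR* is not transcribed.
So MibR is not produced.
No repressor is bound and MibH is active, so *wexY* is transcribed.
→ *wexY* is ON in B.

B only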